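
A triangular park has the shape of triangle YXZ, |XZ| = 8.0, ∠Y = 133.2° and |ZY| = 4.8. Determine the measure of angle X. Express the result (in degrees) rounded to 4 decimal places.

Law of sines: sin X = |ZY|·sin Y/|XZ| ≈ 0.43738.
Since |XZ| ≥ |ZY|, only the acute value applies: ∠X ≈ 25.94°.
Then ∠Z = 180° − ∠Y − ∠X ≈ 20.86°.

25.9369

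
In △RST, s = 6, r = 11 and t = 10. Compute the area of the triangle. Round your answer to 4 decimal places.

area ≈ 29.7647

Semiperimeter p = (11 + 6 + 10)/2 = 13.5.
Heron's formula: area = √(13.5·2.5·7.5·3.5) ≈ 29.765.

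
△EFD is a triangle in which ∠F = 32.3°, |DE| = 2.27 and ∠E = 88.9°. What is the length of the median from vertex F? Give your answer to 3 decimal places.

The third angle is ∠D = 180° − ∠E − ∠F = 58.80°.
Law of sines: |FD| = |DE|·sin E/sin F ≈ 4.2474.
Law of sines: |EF| = |DE|·sin D/sin F ≈ 3.6337.
Median from F: ½√(2·|EF|² + 2·|FD|² − |DE|²) ≈ 3.786.

3.786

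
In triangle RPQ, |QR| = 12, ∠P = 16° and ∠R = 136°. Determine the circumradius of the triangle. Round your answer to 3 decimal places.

The third angle is ∠Q = 180° − ∠R − ∠P = 28.00°.
Law of sines: |PQ| = |QR|·sin R/sin P ≈ 30.242.
Law of sines: |RP| = |QR|·sin Q/sin P ≈ 20.439.
Circumradius = |QR|/(2 sin P) ≈ 21.768.

21.768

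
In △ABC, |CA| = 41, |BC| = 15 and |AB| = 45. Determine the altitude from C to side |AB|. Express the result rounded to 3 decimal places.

Semiperimeter s = (15 + 41 + 45)/2 = 50.5.
Heron's formula: area = √(50.5·35.5·9.5·5.5) ≈ 306.06.
The altitude from C has length 2·area/|AB| ≈ 13.603.

h_C ≈ 13.603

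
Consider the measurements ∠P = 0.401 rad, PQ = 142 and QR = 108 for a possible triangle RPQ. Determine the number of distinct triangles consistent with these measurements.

2

PQ·sin P = 142·sin(0.401 rad) ≈ 55.43.
Since PQ sin P < QR < PQ (55.43 < 108 < 142), two triangles exist.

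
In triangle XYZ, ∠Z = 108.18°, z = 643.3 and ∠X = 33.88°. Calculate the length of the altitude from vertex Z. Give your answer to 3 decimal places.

The third angle is ∠Y = 180° − ∠Z − ∠X = 37.94°.
Law of sines: x = z·sin X/sin Z ≈ 377.45.
Law of sines: y = z·sin Y/sin Z ≈ 416.31.
Area = ½·z·x·sin Y ≈ 74646.
The altitude from Z has length 2·area/z ≈ 232.07.

h_Z ≈ 232.072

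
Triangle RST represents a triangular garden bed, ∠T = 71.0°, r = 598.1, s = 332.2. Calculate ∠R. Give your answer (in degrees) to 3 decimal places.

76.336

By the law of cosines, t² = r² + s² − 2·r·s·cos T = 3.3871e+05, so t ≈ 581.99.
Law of cosines again: cos R = (s² + t² − r²)/(2·s·t) ≈ 0.23622, so ∠R ≈ 76.34°.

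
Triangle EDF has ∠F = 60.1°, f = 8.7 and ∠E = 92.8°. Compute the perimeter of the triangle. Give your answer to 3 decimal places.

The third angle is ∠D = 180° − ∠F − ∠E = 27.10°.
Law of sines: e = f·sin E/sin F ≈ 10.024.
Law of sines: d = f·sin D/sin F ≈ 4.5718.
Semiperimeter s = (10.024+4.5718+8.7)/2 = 11.648.
Perimeter = 10.024 + 4.5718 + 8.7 = 23.296.

perimeter ≈ 23.296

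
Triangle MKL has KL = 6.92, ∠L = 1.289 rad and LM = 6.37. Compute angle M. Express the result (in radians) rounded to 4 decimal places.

By the law of cosines, MK² = KL² + LM² − 2·KL·LM·cos L = 63.947, so MK ≈ 7.9967.
Law of cosines again: cos M = (LM² + MK² − KL²)/(2·LM·MK) ≈ 0.55594, so ∠M ≈ 0.981 rad.

∠M ≈ 0.9813 rad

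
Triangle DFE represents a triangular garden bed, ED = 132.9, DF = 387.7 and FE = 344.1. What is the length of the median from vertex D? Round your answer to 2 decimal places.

m_D ≈ 233.21

Median from D: ½√(2·ED² + 2·DF² − FE²) ≈ 233.21.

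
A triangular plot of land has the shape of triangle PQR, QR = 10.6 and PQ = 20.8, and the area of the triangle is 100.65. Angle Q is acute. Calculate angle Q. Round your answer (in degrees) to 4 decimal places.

∠Q ≈ 65.9244°

From area = ½·PQ·QR·sin Q, we get sin Q = 2·area/(PQ·QR) ≈ 0.91301.
Taking the acute solution, ∠Q ≈ 65.92°.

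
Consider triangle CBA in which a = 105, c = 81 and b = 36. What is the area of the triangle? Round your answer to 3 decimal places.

1224.132

Semiperimeter s = (81 + 36 + 105)/2 = 111.
Heron's formula: area = √(111·30·75·6) ≈ 1224.1.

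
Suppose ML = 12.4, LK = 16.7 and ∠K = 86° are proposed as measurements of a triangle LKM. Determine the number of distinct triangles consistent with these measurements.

0

LK·sin K = 16.7·sin(86°) ≈ 16.66.
Since ML = 12.4 < 16.66 = LK sin K, no triangle exists.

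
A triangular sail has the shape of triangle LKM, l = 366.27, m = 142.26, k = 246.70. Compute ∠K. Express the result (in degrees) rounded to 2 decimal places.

∠K ≈ 26.17°

By the law of cosines, cos K = (m² + l² − k²) / (2·m·l) ≈ 0.89751, so ∠K ≈ 26.17°.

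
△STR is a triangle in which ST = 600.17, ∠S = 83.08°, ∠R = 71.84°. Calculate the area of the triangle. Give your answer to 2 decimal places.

79758.91

The third angle is ∠T = 180° − ∠R − ∠S = 25.08°.
Law of sines: TR = ST·sin S/sin R ≈ 627.03.
Law of sines: RS = ST·sin T/sin R ≈ 267.74.
Area = ½·ST·TR·sin T ≈ 79759.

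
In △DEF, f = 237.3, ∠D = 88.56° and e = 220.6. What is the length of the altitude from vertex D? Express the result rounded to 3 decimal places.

h_D ≈ 163.581

By the law of cosines, d² = e² + f² − 2·e·f·cos D = 1.0234e+05, so d ≈ 319.91.
Area = ½·e·f·sin D ≈ 26166.
The altitude from D has length 2·area/d ≈ 163.58.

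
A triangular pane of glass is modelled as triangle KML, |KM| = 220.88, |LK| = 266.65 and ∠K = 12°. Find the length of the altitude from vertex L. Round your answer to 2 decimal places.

By the law of cosines, |ML|² = |LK|² + |KM|² − 2·|LK|·|KM|·cos K = 4669, so |ML| ≈ 68.33.
Area = ½·|LK|·|KM|·sin K ≈ 6122.8.
The altitude from L has length 2·area/|KM| ≈ 55.44.

h_L ≈ 55.44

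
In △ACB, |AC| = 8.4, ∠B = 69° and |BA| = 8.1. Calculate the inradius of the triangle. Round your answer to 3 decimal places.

Law of sines: sin C = |BA|·sin B/|AC| ≈ 0.90024.
Since |AC| ≥ |BA|, only the acute value applies: ∠C ≈ 64.19°.
Then ∠A = 180° − ∠B − ∠C ≈ 46.81°.
Law of sines gives |CB| = |AC|·sin A/sin B ≈ 6.5601.
Area = ½·|AC|·|BA|·sin A ≈ 24.804.
Semiperimeter s = (6.5601+8.1+8.4)/2 = 11.53.
Inradius = area/s = 24.804/11.53 ≈ 2.1512.

r ≈ 2.151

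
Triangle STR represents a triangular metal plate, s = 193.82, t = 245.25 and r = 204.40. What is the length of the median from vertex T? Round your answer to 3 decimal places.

Median from T: ½√(2·r² + 2·s² − t²) ≈ 156.96.

156.958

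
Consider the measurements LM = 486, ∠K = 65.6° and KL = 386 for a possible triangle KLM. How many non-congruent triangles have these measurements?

KL·sin K = 386·sin(65.6°) ≈ 351.5.
Since LM ≥ KL, exactly one triangle exists.

1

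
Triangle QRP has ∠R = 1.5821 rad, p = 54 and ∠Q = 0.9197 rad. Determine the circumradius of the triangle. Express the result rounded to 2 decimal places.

The third angle is ∠P = π − ∠Q − ∠R = 0.6398 rad.
Law of sines: q = p·sin Q/sin P ≈ 71.944.
Law of sines: r = p·sin R/sin P ≈ 90.442.
Circumradius = p/(2 sin P) ≈ 45.224.

45.22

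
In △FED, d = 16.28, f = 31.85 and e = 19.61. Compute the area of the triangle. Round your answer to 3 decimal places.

Semiperimeter s = (31.85 + 19.61 + 16.28)/2 = 33.87.
Heron's formula: area = √(33.87·2.02·14.26·17.59) ≈ 131.

area ≈ 131.001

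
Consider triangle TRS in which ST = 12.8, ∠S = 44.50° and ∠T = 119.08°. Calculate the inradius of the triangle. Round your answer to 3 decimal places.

The third angle is ∠R = 180° − ∠S − ∠T = 16.42°.
Law of sines: RS = ST·sin T/sin R ≈ 39.573.
Law of sines: TR = ST·sin S/sin R ≈ 31.738.
Area = ½·ST·RS·sin S ≈ 177.52.
Semiperimeter s = (39.573+12.8+31.738)/2 = 42.056.
Inradius = area/s = 177.52/42.056 ≈ 4.221.

r ≈ 4.221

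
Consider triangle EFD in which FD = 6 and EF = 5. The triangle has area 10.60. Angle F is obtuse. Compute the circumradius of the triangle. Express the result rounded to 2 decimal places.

R ≈ 7.20

From area = ½·EF·FD·sin F, we get sin F = 2·area/(EF·FD) ≈ 0.70667.
Taking the obtuse solution, ∠F ≈ 135.04°.
Law of cosines then gives DE ≈ 10.171.
Circumradius = DE/(2 sin F) ≈ 7.1966.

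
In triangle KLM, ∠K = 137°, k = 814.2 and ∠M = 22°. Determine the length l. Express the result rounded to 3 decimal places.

427.836

The third angle is ∠L = 180° − ∠M − ∠K = 21.00°.
Law of sines: l = k·sin L/sin K ≈ 427.84.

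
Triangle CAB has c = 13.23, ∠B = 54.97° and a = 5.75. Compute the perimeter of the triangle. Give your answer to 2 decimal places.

By the law of cosines, b² = c² + a² − 2·c·a·cos B = 120.76, so b ≈ 10.989.
Semiperimeter s = (13.23+5.75+10.989)/2 = 14.985.
Perimeter = 13.23 + 5.75 + 10.989 = 29.969.

perimeter ≈ 29.97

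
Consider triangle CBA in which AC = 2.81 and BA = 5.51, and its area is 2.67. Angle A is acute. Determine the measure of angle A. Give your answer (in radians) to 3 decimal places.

From area = ½·BA·AC·sin A, we get sin A = 2·area/(BA·AC) ≈ 0.34489.
Taking the acute solution, ∠A ≈ 0.352 rad.

0.352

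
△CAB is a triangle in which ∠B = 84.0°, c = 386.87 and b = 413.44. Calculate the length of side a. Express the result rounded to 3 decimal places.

Law of sines: sin C = c·sin B/b ≈ 0.93061.
Since b ≥ c, only the acute value applies: ∠C ≈ 68.53°.
Then ∠A = 180° − ∠B − ∠C ≈ 27.47°.
Law of sines gives a = b·sin A/sin B ≈ 191.76.

191.765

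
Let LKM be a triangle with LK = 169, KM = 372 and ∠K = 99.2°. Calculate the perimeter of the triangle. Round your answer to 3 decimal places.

By the law of cosines, ML² = LK² + KM² − 2·LK·KM·cos K = 1.8705e+05, so ML ≈ 432.49.
Semiperimeter s = (372+432.49+169)/2 = 486.75.
Perimeter = 372 + 432.49 + 169 = 973.49.

973.490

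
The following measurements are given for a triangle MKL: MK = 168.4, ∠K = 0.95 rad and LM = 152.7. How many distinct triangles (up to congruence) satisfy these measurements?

2

MK·sin K = 168.4·sin(0.95 rad) ≈ 137.
Since MK sin K < LM < MK (137 < 152.7 < 168.4), two triangles exist.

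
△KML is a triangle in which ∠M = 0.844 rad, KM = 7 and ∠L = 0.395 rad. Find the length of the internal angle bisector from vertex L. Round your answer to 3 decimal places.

The third angle is ∠K = π − ∠M − ∠L = 1.903 rad.
Law of sines: ML = KM·sin K/sin L ≈ 17.199.
Law of sines: LK = KM·sin M/sin L ≈ 13.594.
The bisector from L has length 2·ML·LK·cos(∠L/2)/(ML+LK) ≈ 14.89.

t_L ≈ 14.890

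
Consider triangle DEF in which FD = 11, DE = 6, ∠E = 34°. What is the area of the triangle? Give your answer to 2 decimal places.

Law of sines: sin F = DE·sin E/FD ≈ 0.30501.
Since FD ≥ DE, only the acute value applies: ∠F ≈ 17.76°.
Then ∠D = 180° − ∠E − ∠F ≈ 128.24°.
Law of sines gives EF = FD·sin D/sin E ≈ 15.45.
Area = ½·FD·DE·sin D ≈ 25.919.

25.92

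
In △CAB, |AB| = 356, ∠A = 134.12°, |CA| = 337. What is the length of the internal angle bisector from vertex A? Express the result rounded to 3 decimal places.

t_A ≈ 134.953

By the law of cosines, |BC|² = |CA|² + |AB|² − 2·|CA|·|AB|·cos A = 4.0735e+05, so |BC| ≈ 638.24.
The bisector from A has length 2·|CA|·|AB|·cos(∠A/2)/(|CA|+|AB|) ≈ 134.95.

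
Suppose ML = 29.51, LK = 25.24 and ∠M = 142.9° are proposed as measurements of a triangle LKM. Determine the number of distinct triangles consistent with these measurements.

ML·sin M = 29.51·sin(142.9°) ≈ 17.8.
Since ∠M is not acute, a triangle exists only if LK > ML; here LK ≤ ML, so there is no triangle.

0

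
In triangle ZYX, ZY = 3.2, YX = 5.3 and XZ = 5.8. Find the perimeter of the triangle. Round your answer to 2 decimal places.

Perimeter = 5.3 + 5.8 + 3.2 = 14.3.

perimeter ≈ 14.30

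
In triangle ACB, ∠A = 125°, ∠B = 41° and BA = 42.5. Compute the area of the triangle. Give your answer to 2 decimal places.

The third angle is ∠C = 180° − ∠B − ∠A = 14.00°.
Law of sines: CB = BA·sin A/sin C ≈ 143.91.
Law of sines: AC = BA·sin B/sin C ≈ 115.25.
Area = ½·BA·CB·sin B ≈ 2006.2.

2006.23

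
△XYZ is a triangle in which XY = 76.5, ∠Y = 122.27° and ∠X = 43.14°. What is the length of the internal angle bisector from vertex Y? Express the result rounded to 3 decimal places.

t_Y ≈ 53.976

The third angle is ∠Z = 180° − ∠X − ∠Y = 14.59°.
Law of sines: YZ = XY·sin X/sin Z ≈ 207.66.
Law of sines: ZX = XY·sin Y/sin Z ≈ 256.78.
The bisector from Y has length 2·XY·YZ·cos(∠Y/2)/(XY+YZ) ≈ 53.976.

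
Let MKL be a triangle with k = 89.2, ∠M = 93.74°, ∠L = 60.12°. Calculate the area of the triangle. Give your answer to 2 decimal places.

7812.99

The third angle is ∠K = 180° − ∠L − ∠M = 26.14°.
Law of sines: m = k·sin M/sin K ≈ 202.04.
Law of sines: l = k·sin L/sin K ≈ 175.55.
Area = ½·k·m·sin L ≈ 7813.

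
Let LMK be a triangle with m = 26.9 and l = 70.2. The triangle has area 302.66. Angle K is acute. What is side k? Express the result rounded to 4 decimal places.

45.5432

From area = ½·l·m·sin K, we get sin K = 2·area/(l·m) ≈ 0.32055.
Taking the acute solution, ∠K ≈ 0.326 rad.
Law of cosines then gives k ≈ 45.543.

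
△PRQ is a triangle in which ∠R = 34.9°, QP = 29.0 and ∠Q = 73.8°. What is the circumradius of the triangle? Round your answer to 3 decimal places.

The third angle is ∠P = 180° − ∠R − ∠Q = 71.30°.
Law of sines: RQ = QP·sin P/sin R ≈ 48.011.
Law of sines: PR = QP·sin Q/sin R ≈ 48.674.
Circumradius = QP/(2 sin R) ≈ 25.343.

25.343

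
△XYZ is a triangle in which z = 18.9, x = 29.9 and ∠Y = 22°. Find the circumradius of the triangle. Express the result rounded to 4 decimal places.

R ≈ 19.0310

By the law of cosines, y² = z² + x² − 2·z·x·cos Y = 203.3, so y ≈ 14.258.
Area = ½·z·x·sin Y ≈ 105.85.
Circumradius = y/(2 sin Y) ≈ 19.031.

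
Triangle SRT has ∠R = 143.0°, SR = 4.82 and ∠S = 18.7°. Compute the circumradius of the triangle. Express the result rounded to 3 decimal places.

7.675

The third angle is ∠T = 180° − ∠S − ∠R = 18.30°.
Law of sines: RT = SR·sin S/sin T ≈ 4.9216.
Law of sines: TS = SR·sin R/sin T ≈ 9.2383.
Circumradius = SR/(2 sin T) ≈ 7.6753.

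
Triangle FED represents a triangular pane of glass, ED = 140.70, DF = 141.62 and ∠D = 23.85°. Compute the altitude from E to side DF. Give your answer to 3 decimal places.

h_E ≈ 56.891

By the law of cosines, FE² = ED² + DF² − 2·ED·DF·cos D = 3403.9, so FE ≈ 58.343.
Area = ½·ED·DF·sin D ≈ 4028.5.
The altitude from E has length 2·area/DF ≈ 56.891.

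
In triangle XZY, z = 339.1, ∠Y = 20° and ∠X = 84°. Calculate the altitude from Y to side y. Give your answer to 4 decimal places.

The third angle is ∠Z = 180° − ∠Y − ∠X = 76.00°.
Law of sines: x = z·sin X/sin Z ≈ 347.57.
Law of sines: y = z·sin Y/sin Z ≈ 119.53.
Area = ½·z·x·sin Y ≈ 20155.
The altitude from Y has length 2·area/y ≈ 337.24.

h_Y ≈ 337.2424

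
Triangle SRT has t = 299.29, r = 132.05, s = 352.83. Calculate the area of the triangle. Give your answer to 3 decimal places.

Semiperimeter p = (352.83 + 132.05 + 299.29)/2 = 392.09.
Heron's formula: area = √(392.09·39.255·260.04·92.795) ≈ 19272.

area ≈ 19271.512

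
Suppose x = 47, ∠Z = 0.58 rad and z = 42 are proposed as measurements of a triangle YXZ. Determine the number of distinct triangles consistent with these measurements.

2

x·sin Z = 47·sin(0.58 rad) ≈ 25.76.
Since x sin Z < z < x (25.76 < 42 < 47), two triangles exist.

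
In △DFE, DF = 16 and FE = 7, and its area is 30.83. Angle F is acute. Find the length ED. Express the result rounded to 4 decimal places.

10.8629

From area = ½·DF·FE·sin F, we get sin F = 2·area/(DF·FE) ≈ 0.55054.
Taking the acute solution, ∠F ≈ 0.583 rad.
Law of cosines then gives ED ≈ 10.863.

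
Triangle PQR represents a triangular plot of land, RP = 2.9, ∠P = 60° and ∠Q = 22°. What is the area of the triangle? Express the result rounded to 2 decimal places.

The third angle is ∠R = 180° − ∠P − ∠Q = 98.00°.
Law of sines: QR = RP·sin P/sin Q ≈ 6.7043.
Law of sines: PQ = RP·sin R/sin Q ≈ 7.6661.
Area = ½·RP·QR·sin R ≈ 9.6266.

area ≈ 9.63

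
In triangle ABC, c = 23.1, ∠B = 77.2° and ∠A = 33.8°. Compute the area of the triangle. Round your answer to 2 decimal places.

area ≈ 155.03

The third angle is ∠C = 180° − ∠A − ∠B = 69.00°.
Law of sines: a = c·sin A/sin C ≈ 13.765.
Law of sines: b = c·sin B/sin C ≈ 24.129.
Area = ½·c·a·sin B ≈ 155.03.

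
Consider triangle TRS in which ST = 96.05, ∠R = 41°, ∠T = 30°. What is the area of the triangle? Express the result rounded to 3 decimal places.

area ≈ 3324.007

The third angle is ∠S = 180° − ∠T − ∠R = 109.00°.
Law of sines: RS = ST·sin T/sin R ≈ 73.202.
Law of sines: TR = ST·sin S/sin R ≈ 138.43.
Area = ½·ST·RS·sin S ≈ 3324.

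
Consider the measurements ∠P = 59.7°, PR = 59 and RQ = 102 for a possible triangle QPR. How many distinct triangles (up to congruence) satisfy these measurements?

1

PR·sin P = 59·sin(59.7°) ≈ 50.94.
Since RQ ≥ PR, exactly one triangle exists.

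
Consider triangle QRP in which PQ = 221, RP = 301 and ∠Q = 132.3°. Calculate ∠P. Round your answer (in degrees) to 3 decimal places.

Law of sines: sin R = PQ·sin Q/RP ≈ 0.54305.
Since RP ≥ PQ, only the acute value applies: ∠R ≈ 32.89°.
Then ∠P = 180° − ∠Q − ∠R ≈ 14.81°.

14.808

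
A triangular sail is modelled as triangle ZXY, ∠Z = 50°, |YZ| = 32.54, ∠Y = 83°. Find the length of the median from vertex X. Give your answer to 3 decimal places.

The third angle is ∠X = 180° − ∠Y − ∠Z = 47.00°.
Law of sines: |XY| = |YZ|·sin Z/sin X ≈ 34.083.
Law of sines: |ZX| = |YZ|·sin Y/sin X ≈ 44.161.
Median from X: ½√(2·|ZX|² + 2·|XY|² − |YZ|²) ≈ 35.934.

35.934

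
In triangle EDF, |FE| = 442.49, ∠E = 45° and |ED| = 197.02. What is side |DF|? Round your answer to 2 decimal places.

333.65

By the law of cosines, |DF|² = |FE|² + |ED|² − 2·|FE|·|ED|·cos E = 1.1132e+05, so |DF| ≈ 333.65.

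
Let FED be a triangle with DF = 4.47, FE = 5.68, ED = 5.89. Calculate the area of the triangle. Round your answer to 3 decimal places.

11.912

Semiperimeter s = (5.89 + 4.47 + 5.68)/2 = 8.02.
Heron's formula: area = √(8.02·2.13·3.55·2.34) ≈ 11.912.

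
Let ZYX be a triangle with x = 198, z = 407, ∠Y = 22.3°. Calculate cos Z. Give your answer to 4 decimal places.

cos Z ≈ -0.7563

By the law of cosines, y² = x² + z² − 2·x·z·cos Y = 55735, so y ≈ 236.08.
Law of cosines again: cos Z = (y² + x² − z²)/(2·y·x) ≈ -0.75635, so ∠Z ≈ 139.14°.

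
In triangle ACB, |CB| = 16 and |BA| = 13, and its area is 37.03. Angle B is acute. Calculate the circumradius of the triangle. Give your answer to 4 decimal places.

8.4563

From area = ½·|CB|·|BA|·sin B, we get sin B = 2·area/(|CB|·|BA|) ≈ 0.35606.
Taking the acute solution, ∠B ≈ 20.86°.
Law of cosines then gives |AC| ≈ 6.0219.
Circumradius = |AC|/(2 sin B) ≈ 8.4563.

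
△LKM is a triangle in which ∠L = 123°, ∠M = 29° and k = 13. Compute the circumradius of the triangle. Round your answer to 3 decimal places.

The third angle is ∠K = 180° − ∠M − ∠L = 28.00°.
Law of sines: l = k·sin L/sin K ≈ 23.223.
Law of sines: m = k·sin M/sin K ≈ 13.425.
Circumradius = k/(2 sin K) ≈ 13.845.

13.845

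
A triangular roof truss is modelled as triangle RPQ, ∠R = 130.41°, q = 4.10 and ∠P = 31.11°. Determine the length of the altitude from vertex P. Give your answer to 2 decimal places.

The third angle is ∠Q = 180° − ∠R − ∠P = 18.48°.
Law of sines: r = q·sin R/sin Q ≈ 9.8489.
Law of sines: p = q·sin P/sin Q ≈ 6.6832.
Area = ½·q·r·sin P ≈ 10.432.
The altitude from P has length 2·area/p ≈ 3.1218.

3.12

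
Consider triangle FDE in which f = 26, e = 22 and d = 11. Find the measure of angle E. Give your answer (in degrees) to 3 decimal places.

∠E ≈ 56.825°

By the law of cosines, cos E = (f² + d² − e²) / (2·f·d) ≈ 0.54720, so ∠E ≈ 56.82°.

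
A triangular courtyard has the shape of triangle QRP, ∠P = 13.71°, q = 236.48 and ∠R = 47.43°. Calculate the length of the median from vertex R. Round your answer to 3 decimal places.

141.857

The third angle is ∠Q = 180° − ∠R − ∠P = 118.86°.
Law of sines: r = q·sin R/sin Q ≈ 198.85.
Law of sines: p = q·sin P/sin Q ≈ 63.996.
Median from R: ½√(2·p² + 2·q² − r²) ≈ 141.86.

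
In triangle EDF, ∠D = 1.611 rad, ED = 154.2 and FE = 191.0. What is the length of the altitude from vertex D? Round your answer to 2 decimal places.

Law of sines: sin F = ED·sin D/FE ≈ 0.80668.
Since FE ≥ ED, only the acute value applies: ∠F ≈ 0.939 rad.
Then ∠E = π − ∠D − ∠F ≈ 0.592 rad.
Law of sines gives DF = FE·sin E/sin D ≈ 106.68.
Area = ½·FE·ED·sin E ≈ 8218.5.
The altitude from D has length 2·area/FE ≈ 86.058.

h_D ≈ 86.06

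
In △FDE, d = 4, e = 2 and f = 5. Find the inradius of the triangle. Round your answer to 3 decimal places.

r ≈ 0.691

Semiperimeter s = (5 + 4 + 2)/2 = 5.5.
Heron's formula: area = √(5.5·0.5·1.5·3.5) ≈ 3.7997.
Inradius = area/s = 3.7997/5.5 ≈ 0.69085.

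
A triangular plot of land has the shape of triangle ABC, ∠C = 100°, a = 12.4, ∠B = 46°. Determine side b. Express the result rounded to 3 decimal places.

The third angle is ∠A = 180° − ∠B − ∠C = 34.00°.
Law of sines: b = a·sin B/sin A ≈ 15.951.

15.951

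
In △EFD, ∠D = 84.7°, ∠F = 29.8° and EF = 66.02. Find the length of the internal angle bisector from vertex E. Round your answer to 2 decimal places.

36.97

The third angle is ∠E = 180° − ∠F − ∠D = 65.50°.
Law of sines: FD = EF·sin E/sin D ≈ 60.334.
Law of sines: DE = EF·sin F/sin D ≈ 32.951.
The bisector from E has length 2·DE·EF·cos(∠E/2)/(DE+EF) ≈ 36.973.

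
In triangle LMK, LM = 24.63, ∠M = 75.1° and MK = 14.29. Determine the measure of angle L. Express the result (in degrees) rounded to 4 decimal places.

33.3845

By the law of cosines, KL² = LM² + MK² − 2·LM·MK·cos M = 629.84, so KL ≈ 25.097.
Law of cosines again: cos L = (KL² + LM² − MK²)/(2·KL·LM) ≈ 0.83500, so ∠L ≈ 33.38°.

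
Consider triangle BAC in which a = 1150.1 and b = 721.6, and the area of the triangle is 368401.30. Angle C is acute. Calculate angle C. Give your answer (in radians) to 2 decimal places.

∠C ≈ 1.09 rad

From area = ½·b·a·sin C, we get sin C = 2·area/(b·a) ≈ 0.88781.
Taking the acute solution, ∠C ≈ 1.093 rad.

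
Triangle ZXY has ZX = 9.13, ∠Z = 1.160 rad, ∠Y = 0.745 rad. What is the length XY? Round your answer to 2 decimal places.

The third angle is ∠X = π − ∠Y − ∠Z = 1.237 rad.
Law of sines: XY = ZX·sin Z/sin Y ≈ 12.346.

12.35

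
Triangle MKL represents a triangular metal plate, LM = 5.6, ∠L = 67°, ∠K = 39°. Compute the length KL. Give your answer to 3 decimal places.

The third angle is ∠M = 180° − ∠K − ∠L = 74.00°.
Law of sines: KL = LM·sin M/sin K ≈ 8.5538.

8.554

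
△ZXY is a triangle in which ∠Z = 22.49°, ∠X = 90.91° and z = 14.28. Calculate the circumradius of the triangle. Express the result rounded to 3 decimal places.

The third angle is ∠Y = 180° − ∠Z − ∠X = 66.60°.
Law of sines: x = z·sin X/sin Z ≈ 37.326.
Law of sines: y = z·sin Y/sin Z ≈ 34.261.
Circumradius = z/(2 sin Z) ≈ 18.666.

18.666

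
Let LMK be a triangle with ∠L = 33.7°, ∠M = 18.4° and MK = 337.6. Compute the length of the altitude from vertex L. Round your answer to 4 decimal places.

h_L ≈ 151.5511

The third angle is ∠K = 180° − ∠L − ∠M = 127.90°.
Law of sines: KL = MK·sin M/sin L ≈ 192.06.
Law of sines: LM = MK·sin K/sin L ≈ 480.13.
Area = ½·MK·KL·sin K ≈ 25582.
The altitude from L has length 2·area/MK ≈ 151.55.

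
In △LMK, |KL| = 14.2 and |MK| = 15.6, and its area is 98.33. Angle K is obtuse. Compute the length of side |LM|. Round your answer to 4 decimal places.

From area = ½·|MK|·|KL|·sin K, we get sin K = 2·area/(|MK|·|KL|) ≈ 0.88778.
Taking the obtuse solution, ∠K ≈ 117.40°.
Law of cosines then gives |LM| ≈ 25.474.

25.4739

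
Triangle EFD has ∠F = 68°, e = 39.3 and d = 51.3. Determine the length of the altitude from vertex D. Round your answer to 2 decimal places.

h_D ≈ 36.44

By the law of cosines, f² = d² + e² − 2·d·e·cos F = 2665.7, so f ≈ 51.63.
Area = ½·d·e·sin F ≈ 934.64.
The altitude from D has length 2·area/d ≈ 36.438.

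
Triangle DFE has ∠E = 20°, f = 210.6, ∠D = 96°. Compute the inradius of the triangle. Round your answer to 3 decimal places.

The third angle is ∠F = 180° − ∠E − ∠D = 64.00°.
Law of sines: d = f·sin D/sin F ≈ 233.03.
Law of sines: e = f·sin E/sin F ≈ 80.14.
Area = ½·f·d·sin E ≈ 8392.5.
Semiperimeter s = (233.03+210.6+80.14)/2 = 261.89.
Inradius = area/s = 8392.5/261.89 ≈ 32.047.

r ≈ 32.047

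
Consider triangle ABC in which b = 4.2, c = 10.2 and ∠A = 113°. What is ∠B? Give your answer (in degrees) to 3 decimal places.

18.082

By the law of cosines, a² = b² + c² − 2·b·c·cos A = 155.16, so a ≈ 12.456.
Law of cosines again: cos B = (c² + a² − b²)/(2·c·a) ≈ 0.95061, so ∠B ≈ 18.08°.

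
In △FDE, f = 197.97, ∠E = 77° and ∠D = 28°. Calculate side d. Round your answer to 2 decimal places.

The third angle is ∠F = 180° − ∠D − ∠E = 75.00°.
Law of sines: d = f·sin D/sin F ≈ 96.22.

96.22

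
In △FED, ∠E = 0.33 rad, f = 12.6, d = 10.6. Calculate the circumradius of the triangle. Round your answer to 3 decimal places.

By the law of cosines, e² = d² + f² − 2·d·f·cos E = 18.413, so e ≈ 4.2911.
Area = ½·d·f·sin E ≈ 21.64.
Circumradius = e/(2 sin E) ≈ 6.6211.

6.621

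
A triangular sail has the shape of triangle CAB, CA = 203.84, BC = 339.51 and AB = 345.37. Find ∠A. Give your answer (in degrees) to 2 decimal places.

∠A ≈ 71.12°

By the law of cosines, cos A = (CA² + AB² − BC²) / (2·CA·AB) ≈ 0.32361, so ∠A ≈ 71.12°.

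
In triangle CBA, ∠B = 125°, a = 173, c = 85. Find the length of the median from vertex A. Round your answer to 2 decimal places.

By the law of cosines, b² = a² + c² − 2·a·c·cos B = 54023, so b ≈ 232.43.
Median from A: ½√(2·c² + 2·b² − a²) ≈ 152.12.

152.12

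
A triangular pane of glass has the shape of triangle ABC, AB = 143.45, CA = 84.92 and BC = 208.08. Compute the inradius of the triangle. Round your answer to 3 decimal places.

Semiperimeter s = (208.08 + 84.92 + 143.45)/2 = 218.22.
Heron's formula: area = √(218.22·10.145·133.31·74.775) ≈ 4697.6.
Inradius = area/s = 4697.6/218.22 ≈ 21.527.

r ≈ 21.527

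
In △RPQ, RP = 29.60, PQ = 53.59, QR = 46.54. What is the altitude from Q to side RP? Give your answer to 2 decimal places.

Semiperimeter s = (53.59 + 46.54 + 29.6)/2 = 64.865.
Heron's formula: area = √(64.865·11.275·18.325·35.265) ≈ 687.48.
The altitude from Q has length 2·area/RP ≈ 46.451.

h_Q ≈ 46.45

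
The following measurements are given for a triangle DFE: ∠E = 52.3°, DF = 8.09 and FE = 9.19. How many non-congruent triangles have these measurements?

FE·sin E = 9.19·sin(52.3°) ≈ 7.271.
Since FE sin E < DF < FE (7.271 < 8.09 < 9.19), two triangles exist.

2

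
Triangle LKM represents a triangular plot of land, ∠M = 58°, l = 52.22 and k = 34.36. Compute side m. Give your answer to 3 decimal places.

By the law of cosines, m² = l² + k² − 2·l·k·cos M = 2005.9, so m ≈ 44.787.

44.787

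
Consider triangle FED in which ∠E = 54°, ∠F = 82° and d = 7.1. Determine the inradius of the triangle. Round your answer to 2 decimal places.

The third angle is ∠D = 180° − ∠F − ∠E = 44.00°.
Law of sines: f = d·sin F/sin D ≈ 10.121.
Law of sines: e = d·sin E/sin D ≈ 8.2688.
Area = ½·d·f·sin E ≈ 29.069.
Semiperimeter s = (10.121+8.2688+7.1)/2 = 12.745.
Inradius = area/s = 29.069/12.745 ≈ 2.2808.

r ≈ 2.28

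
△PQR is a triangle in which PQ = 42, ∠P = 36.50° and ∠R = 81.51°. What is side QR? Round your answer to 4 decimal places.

25.2594

The third angle is ∠Q = 180° − ∠R − ∠P = 61.99°.
Law of sines: QR = PQ·sin P/sin R ≈ 25.259.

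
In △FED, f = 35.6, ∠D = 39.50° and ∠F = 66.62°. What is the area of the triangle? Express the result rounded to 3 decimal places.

421.860

The third angle is ∠E = 180° − ∠D − ∠F = 73.88°.
Law of sines: e = f·sin E/sin F ≈ 37.26.
Law of sines: d = f·sin D/sin F ≈ 24.67.
Area = ½·f·e·sin D ≈ 421.86.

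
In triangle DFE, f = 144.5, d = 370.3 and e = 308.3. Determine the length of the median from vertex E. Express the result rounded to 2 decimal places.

m_E ≈ 235.03

Median from E: ½√(2·d² + 2·f² − e²) ≈ 235.03.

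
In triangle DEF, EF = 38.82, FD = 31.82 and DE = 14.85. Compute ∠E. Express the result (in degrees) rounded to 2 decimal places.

51.67

By the law of cosines, cos E = (DE² + EF² − FD²) / (2·DE·EF) ≈ 0.62015, so ∠E ≈ 51.67°.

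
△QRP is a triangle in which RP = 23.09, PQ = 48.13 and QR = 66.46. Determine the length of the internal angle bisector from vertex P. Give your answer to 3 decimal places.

By the law of cosines, cos P = (RP² + PQ² − QR²) / (2·RP·PQ) ≈ -0.70515, so ∠P ≈ 134.84°.
The bisector from P has length 2·RP·PQ·cos(∠P/2)/(RP+PQ) ≈ 11.983.

11.983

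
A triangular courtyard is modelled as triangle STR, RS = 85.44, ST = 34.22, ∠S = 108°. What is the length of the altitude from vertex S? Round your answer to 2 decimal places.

By the law of cosines, TR² = RS² + ST² − 2·RS·ST·cos S = 10278, so TR ≈ 101.38.
Area = ½·RS·ST·sin S ≈ 1390.3.
The altitude from S has length 2·area/TR ≈ 27.428.

27.43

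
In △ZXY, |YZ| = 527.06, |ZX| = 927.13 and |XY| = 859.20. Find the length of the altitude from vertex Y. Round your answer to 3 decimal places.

481.101

Semiperimeter s = (859.2 + 527.06 + 927.13)/2 = 1156.7.
Heron's formula: area = √(1156.7·297.49·629.63·229.56) ≈ 2.2302e+05.
The altitude from Y has length 2·area/|ZX| ≈ 481.1.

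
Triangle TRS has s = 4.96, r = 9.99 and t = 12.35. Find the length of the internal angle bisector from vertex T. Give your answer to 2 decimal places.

t_T ≈ 3.97

By the law of cosines, cos T = (r² + s² − t²) / (2·r·s) ≈ -0.28376, so ∠T ≈ 106.48°.
The bisector from T has length 2·r·s·cos(∠T/2)/(r+s) ≈ 3.9669.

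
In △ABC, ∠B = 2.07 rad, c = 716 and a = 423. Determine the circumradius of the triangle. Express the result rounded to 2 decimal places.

By the law of cosines, b² = c² + a² − 2·c·a·cos B = 9.8157e+05, so b ≈ 990.74.
Area = ½·c·a·sin B ≈ 1.3295e+05.
Circumradius = b/(2 sin B) ≈ 564.23.

R ≈ 564.23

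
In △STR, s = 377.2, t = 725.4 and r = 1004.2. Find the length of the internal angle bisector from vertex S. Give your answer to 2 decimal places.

832.95

By the law of cosines, cos S = (t² + r² − s²) / (2·t·r) ≈ 0.95569, so ∠S ≈ 17.12°.
The bisector from S has length 2·t·r·cos(∠S/2)/(t+r) ≈ 832.95.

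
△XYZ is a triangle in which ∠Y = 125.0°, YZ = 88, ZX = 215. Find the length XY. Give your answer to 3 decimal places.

152.081

Law of sines: sin X = YZ·sin Y/ZX ≈ 0.33528.
Since ZX ≥ YZ, only the acute value applies: ∠X ≈ 19.59°.
Then ∠Z = 180° − ∠Y − ∠X ≈ 35.41°.
Law of sines gives XY = ZX·sin Z/sin Y ≈ 152.08.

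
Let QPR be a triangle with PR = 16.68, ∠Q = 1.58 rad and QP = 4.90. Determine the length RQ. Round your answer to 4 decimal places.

Law of sines: sin R = QP·sin Q/PR ≈ 0.29375.
Since PR ≥ QP, only the acute value applies: ∠R ≈ 0.298 rad.
Then ∠P = π − ∠Q − ∠R ≈ 1.263 rad.
Law of sines gives RQ = PR·sin P/sin Q ≈ 15.899.

15.8990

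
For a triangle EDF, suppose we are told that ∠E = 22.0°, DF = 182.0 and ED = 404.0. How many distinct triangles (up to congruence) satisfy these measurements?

2

ED·sin E = 404.0·sin(22.0°) ≈ 151.3.
Since ED sin E < DF < ED (151.3 < 182.0 < 404.0), two triangles exist.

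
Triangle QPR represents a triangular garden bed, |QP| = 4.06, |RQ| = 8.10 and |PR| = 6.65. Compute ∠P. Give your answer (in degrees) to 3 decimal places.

∠P ≈ 95.211°

By the law of cosines, cos P = (|QP|² + |PR|² − |RQ|²) / (2·|QP|·|PR|) ≈ -0.09082, so ∠P ≈ 95.21°.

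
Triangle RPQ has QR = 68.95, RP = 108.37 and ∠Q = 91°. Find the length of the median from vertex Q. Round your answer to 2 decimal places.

m_Q ≈ 53.26

Law of sines: sin P = QR·sin Q/RP ≈ 0.63615.
Since RP ≥ QR, only the acute value applies: ∠P ≈ 39.51°.
Then ∠R = 180° − ∠Q − ∠P ≈ 49.49°.
Law of sines gives PQ = RP·sin R/sin Q ≈ 82.411.
Median from Q: ½√(2·PQ² + 2·QR² − RP²) ≈ 53.262.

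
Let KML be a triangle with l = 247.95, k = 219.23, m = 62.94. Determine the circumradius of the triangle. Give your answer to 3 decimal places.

By the law of cosines, cos K = (m² + l² − k²) / (2·m·l) ≈ 0.55680, so ∠K ≈ 56.17°.
Circumradius = k/(2 sin K) ≈ 131.96.

R ≈ 131.964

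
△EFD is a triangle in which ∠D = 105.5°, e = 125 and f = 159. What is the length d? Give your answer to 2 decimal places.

227.00

By the law of cosines, d² = e² + f² − 2·e·f·cos D = 51529, so d ≈ 227.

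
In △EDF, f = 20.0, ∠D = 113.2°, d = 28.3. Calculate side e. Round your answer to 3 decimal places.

Law of sines: sin F = f·sin D/d ≈ 0.64957.
Since d ≥ f, only the acute value applies: ∠F ≈ 40.51°.
Then ∠E = 180° − ∠D − ∠F ≈ 26.29°.
Law of sines gives e = d·sin E/sin D ≈ 13.638.

13.638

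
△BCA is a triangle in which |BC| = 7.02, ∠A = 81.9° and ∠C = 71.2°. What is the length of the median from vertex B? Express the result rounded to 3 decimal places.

The third angle is ∠B = 180° − ∠C − ∠A = 26.90°.
Law of sines: |CA| = |BC|·sin B/sin A ≈ 3.2081.
Law of sines: |AB| = |BC|·sin C/sin A ≈ 6.7124.
Median from B: ½√(2·|AB|² + 2·|BC|² − |CA|²) ≈ 6.678.

6.678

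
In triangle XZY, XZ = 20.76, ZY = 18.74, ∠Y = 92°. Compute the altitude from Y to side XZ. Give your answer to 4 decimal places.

h_Y ≈ 7.4900

Law of sines: sin X = ZY·sin Y/XZ ≈ 0.90215.
Since XZ ≥ ZY, only the acute value applies: ∠X ≈ 64.44°.
Then ∠Z = 180° − ∠Y − ∠X ≈ 23.56°.
Law of sines gives YX = XZ·sin Z/sin Y ≈ 8.3024.
Area = ½·XZ·ZY·sin Z ≈ 77.746.
The altitude from Y has length 2·area/XZ ≈ 7.49.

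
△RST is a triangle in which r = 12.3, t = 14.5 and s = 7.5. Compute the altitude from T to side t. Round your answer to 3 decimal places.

h_T ≈ 6.361

Semiperimeter p = (12.3 + 7.5 + 14.5)/2 = 17.15.
Heron's formula: area = √(17.15·4.85·9.65·2.65) ≈ 46.12.
The altitude from T has length 2·area/t ≈ 6.3614.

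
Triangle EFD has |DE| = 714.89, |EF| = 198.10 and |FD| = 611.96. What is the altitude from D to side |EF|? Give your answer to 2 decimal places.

Semiperimeter s = (611.96 + 714.89 + 198.1)/2 = 762.47.
Heron's formula: area = √(762.47·150.51·47.585·564.37) ≈ 55516.
The altitude from D has length 2·area/|EF| ≈ 560.49.

560.49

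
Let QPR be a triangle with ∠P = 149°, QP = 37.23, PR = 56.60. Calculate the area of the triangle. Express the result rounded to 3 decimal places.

area ≈ 542.649

Area = ½·QP·PR·sin P ≈ 542.65.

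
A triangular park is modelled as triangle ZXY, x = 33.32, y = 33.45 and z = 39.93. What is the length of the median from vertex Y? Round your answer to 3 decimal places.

m_Y ≈ 32.750

Median from Y: ½√(2·z² + 2·x² − y²) ≈ 32.75.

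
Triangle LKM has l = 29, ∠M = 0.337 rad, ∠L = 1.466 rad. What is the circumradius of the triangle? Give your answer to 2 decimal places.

14.58

The third angle is ∠K = π − ∠M − ∠L = 1.339 rad.
Law of sines: k = l·sin K/sin L ≈ 28.377.
Law of sines: m = l·sin M/sin L ≈ 9.642.
Circumradius = l/(2 sin L) ≈ 14.58.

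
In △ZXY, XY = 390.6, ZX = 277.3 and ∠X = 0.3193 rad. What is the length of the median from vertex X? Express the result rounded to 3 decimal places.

329.826

By the law of cosines, YZ² = ZX² + XY² − 2·ZX·XY·cos X = 23786, so YZ ≈ 154.23.
Median from X: ½√(2·ZX² + 2·XY² − YZ²) ≈ 329.83.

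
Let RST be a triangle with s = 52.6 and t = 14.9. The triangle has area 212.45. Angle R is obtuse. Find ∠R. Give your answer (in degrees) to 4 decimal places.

∠R ≈ 147.1703°

From area = ½·s·t·sin R, we get sin R = 2·area/(s·t) ≈ 0.54214.
Taking the obtuse solution, ∠R ≈ 147.17°.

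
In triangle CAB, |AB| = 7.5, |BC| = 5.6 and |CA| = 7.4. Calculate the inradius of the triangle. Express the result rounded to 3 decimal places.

Semiperimeter s = (7.5 + 5.6 + 7.4)/2 = 10.25.
Heron's formula: area = √(10.25·2.75·4.65·2.85) ≈ 19.328.
Inradius = area/s = 19.328/10.25 ≈ 1.8856.

r ≈ 1.886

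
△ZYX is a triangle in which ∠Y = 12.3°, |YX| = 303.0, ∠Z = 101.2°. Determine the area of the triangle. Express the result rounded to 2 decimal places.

9142.09

The third angle is ∠X = 180° − ∠Z − ∠Y = 66.50°.
Law of sines: |XZ| = |YX|·sin Y/sin Z ≈ 65.801.
Law of sines: |ZY| = |YX|·sin X/sin Z ≈ 283.26.
Area = ½·|YX|·|XZ|·sin X ≈ 9142.1.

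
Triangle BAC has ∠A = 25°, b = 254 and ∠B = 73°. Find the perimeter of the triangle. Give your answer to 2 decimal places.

629.27

The third angle is ∠C = 180° − ∠B − ∠A = 82.00°.
Law of sines: a = b·sin A/sin B ≈ 112.25.
Law of sines: c = b·sin C/sin B ≈ 263.02.
Semiperimeter s = (254+112.25+263.02)/2 = 314.64.
Perimeter = 254 + 112.25 + 263.02 = 629.27.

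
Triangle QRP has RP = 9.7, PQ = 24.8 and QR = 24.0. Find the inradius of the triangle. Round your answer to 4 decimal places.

3.9516

Semiperimeter s = (9.7 + 24.8 + 24)/2 = 29.25.
Heron's formula: area = √(29.25·19.55·4.45·5.25) ≈ 115.58.
Inradius = area/s = 115.58/29.25 ≈ 3.9516.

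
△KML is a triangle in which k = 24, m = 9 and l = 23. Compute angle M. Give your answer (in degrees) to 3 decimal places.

∠M ≈ 21.946°

By the law of cosines, cos M = (l² + k² − m²) / (2·l·k) ≈ 0.92754, so ∠M ≈ 21.95°.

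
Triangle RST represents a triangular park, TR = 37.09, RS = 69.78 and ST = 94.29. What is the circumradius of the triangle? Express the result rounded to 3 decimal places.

By the law of cosines, cos R = (TR² + RS² − ST²) / (2·TR·RS) ≈ -0.51112, so ∠R ≈ 120.74°.
Circumradius = ST/(2 sin R) ≈ 54.851.

54.851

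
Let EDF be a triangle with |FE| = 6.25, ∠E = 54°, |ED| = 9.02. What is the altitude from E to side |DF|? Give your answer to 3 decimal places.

By the law of cosines, |DF|² = |FE|² + |ED|² − 2·|FE|·|ED|·cos E = 54.15, so |DF| ≈ 7.3587.
Area = ½·|FE|·|ED|·sin E ≈ 22.804.
The altitude from E has length 2·area/|DF| ≈ 6.1979.

h_E ≈ 6.198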